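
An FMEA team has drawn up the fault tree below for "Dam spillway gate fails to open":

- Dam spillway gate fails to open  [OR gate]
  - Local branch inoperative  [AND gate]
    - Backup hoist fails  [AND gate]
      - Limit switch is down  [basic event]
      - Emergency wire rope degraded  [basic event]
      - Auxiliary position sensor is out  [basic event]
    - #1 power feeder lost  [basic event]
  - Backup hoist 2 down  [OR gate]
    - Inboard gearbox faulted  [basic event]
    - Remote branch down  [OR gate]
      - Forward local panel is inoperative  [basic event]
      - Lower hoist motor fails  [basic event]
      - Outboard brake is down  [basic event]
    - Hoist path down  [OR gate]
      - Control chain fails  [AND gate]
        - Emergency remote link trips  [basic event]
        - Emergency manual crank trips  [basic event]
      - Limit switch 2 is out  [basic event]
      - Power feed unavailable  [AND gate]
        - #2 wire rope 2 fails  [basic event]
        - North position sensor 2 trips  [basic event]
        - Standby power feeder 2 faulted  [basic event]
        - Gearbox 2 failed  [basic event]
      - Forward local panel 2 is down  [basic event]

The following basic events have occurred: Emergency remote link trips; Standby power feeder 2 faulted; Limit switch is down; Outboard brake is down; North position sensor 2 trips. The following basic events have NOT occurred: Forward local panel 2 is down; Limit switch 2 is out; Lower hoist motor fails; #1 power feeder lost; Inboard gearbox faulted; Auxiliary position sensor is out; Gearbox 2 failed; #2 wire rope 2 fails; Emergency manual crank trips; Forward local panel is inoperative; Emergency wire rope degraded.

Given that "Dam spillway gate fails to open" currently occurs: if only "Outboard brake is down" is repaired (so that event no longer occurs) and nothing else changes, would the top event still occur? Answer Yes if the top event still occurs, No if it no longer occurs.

No

Counterfactual: set "Outboard brake is down" to not occurred.
Backup hoist fails [AND]: Limit switch is down=occurs, Emergency wire rope degraded=not, Auxiliary position sensor is out=not → not all inputs occur → does not occur.
Local branch inoperative [AND]: Backup hoist fails=not, #1 power feeder lost=not → not all inputs occur → does not occur.
Remote branch down [OR]: Forward local panel is inoperative=not, Lower hoist motor fails=not, Outboard brake is down=not → no input occurs → does not occur.
Control chain fails [AND]: Emergency remote link trips=occurs, Emergency manual crank trips=not → not all inputs occur → does not occur.
Power feed unavailable [AND]: #2 wire rope 2 fails=not, North position sensor 2 trips=occurs, Standby power feeder 2 faulted=occurs, Gearbox 2 failed=not → not all inputs occur → does not occur.
Hoist path down [OR]: Control chain fails=not, Limit switch 2 is out=not, Power feed unavailable=not, Forward local panel 2 is down=not → no input occurs → does not occur.
Backup hoist 2 down [OR]: Inboard gearbox faulted=not, Remote branch down=not, Hoist path down=not → no input occurs → does not occur.
Dam spillway gate fails to open [OR]: Local branch inoperative=not, Backup hoist 2 down=not → no input occurs → does not occur.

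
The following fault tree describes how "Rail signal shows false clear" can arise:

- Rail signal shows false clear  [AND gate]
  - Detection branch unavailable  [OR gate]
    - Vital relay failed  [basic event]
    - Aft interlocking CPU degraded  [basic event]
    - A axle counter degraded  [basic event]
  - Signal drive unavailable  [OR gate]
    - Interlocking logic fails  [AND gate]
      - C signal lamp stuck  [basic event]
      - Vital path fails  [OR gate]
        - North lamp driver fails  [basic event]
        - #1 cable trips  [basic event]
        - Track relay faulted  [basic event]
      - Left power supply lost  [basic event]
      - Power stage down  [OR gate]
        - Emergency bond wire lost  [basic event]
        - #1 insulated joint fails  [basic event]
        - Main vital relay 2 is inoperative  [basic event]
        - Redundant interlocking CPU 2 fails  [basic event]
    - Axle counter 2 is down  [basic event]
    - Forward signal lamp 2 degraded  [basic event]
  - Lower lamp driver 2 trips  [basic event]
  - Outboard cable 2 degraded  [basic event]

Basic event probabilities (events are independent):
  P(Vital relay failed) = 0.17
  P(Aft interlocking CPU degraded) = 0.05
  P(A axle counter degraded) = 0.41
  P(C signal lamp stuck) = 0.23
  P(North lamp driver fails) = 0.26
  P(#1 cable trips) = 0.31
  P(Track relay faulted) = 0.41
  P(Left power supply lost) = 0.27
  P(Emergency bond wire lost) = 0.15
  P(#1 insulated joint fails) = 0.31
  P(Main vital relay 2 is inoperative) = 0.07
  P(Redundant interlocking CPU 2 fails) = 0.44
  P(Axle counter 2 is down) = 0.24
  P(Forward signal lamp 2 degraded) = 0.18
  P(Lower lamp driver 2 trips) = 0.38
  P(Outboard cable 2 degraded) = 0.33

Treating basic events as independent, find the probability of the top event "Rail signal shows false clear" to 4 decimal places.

0.0265

P(Detection branch unavailable) [OR] = 1 − (1−0.17) × (1−0.05) × (1−0.41) = 0.534785
P(Vital path fails) [OR] = 1 − (1−0.26) × (1−0.31) × (1−0.41) = 0.698746
P(Power stage down) [OR] = 1 − (1−0.15) × (1−0.31) × (1−0.07) × (1−0.44) = 0.694551
P(Interlocking logic fails) [AND] = 0.23 × 0.698746 × 0.27 × 0.694551 = 0.030138
P(Signal drive unavailable) [OR] = 1 − (1−0.030138) × (1−0.24) × (1−0.18) = 0.395582
P(Rail signal shows false clear) [AND] = 0.534785 × 0.395582 × 0.38 × 0.33 = 0.026529
Rounded to 4 decimal places: P(Rail signal shows false clear) ≈ 0.0265.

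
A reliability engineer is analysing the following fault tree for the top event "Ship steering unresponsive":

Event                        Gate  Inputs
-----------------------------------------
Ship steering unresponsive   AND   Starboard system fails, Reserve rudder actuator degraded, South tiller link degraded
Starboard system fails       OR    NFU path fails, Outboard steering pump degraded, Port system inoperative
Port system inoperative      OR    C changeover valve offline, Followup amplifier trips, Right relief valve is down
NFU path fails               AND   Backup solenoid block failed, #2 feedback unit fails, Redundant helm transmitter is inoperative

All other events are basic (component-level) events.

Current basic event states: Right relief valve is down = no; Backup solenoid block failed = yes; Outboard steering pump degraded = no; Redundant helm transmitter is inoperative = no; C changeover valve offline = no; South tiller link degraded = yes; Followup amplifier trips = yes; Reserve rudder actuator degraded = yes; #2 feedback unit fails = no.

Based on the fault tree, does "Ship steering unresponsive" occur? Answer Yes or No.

NFU path fails [AND]: Backup solenoid block failed=occurs, #2 feedback unit fails=not, Redundant helm transmitter is inoperative=not → not all inputs occur → does not occur.
Port system inoperative [OR]: C changeover valve offline=not, Followup amplifier trips=occurs, Right relief valve is down=not → at least one input occurs → occurs.
Starboard system fails [OR]: NFU path fails=not, Outboard steering pump degraded=not, Port system inoperative=occurs → at least one input occurs → occurs.
Ship steering unresponsive [AND]: Starboard system fails=occurs, Reserve rudder actuator degraded=occurs, South tiller link degraded=occurs → all inputs occur → occurs.

Yes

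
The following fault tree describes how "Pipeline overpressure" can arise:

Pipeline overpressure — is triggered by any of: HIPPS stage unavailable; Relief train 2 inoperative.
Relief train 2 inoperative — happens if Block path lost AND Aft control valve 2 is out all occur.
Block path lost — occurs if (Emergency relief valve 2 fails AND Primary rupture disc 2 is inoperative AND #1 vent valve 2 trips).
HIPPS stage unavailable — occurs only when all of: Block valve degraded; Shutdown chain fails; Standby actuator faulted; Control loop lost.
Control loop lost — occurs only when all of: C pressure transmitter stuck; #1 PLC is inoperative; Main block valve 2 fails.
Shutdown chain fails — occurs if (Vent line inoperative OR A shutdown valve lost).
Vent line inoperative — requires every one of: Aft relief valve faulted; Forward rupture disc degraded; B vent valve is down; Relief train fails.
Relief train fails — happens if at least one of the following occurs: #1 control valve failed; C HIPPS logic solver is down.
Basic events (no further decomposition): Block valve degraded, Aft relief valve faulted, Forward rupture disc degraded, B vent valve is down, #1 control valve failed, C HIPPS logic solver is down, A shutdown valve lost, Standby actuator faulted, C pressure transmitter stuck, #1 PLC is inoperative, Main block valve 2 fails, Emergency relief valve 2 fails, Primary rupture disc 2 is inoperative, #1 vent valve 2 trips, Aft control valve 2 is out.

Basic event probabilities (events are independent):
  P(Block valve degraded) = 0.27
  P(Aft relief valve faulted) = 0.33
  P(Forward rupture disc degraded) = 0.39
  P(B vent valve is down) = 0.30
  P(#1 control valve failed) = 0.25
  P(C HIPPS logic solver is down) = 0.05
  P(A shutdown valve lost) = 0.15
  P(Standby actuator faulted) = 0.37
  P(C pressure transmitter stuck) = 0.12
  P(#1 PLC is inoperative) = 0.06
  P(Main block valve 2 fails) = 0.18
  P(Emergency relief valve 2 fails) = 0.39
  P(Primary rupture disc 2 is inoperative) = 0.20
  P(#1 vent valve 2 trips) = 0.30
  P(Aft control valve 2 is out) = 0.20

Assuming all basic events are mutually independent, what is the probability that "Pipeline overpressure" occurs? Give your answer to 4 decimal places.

P(Relief train fails) [OR] = 1 − (1−0.25) × (1−0.05) = 0.287500
P(Vent line inoperative) [AND] = 0.33 × 0.39 × 0.30 × 0.287500 = 0.011100
P(Shutdown chain fails) [OR] = 1 − (1−0.011100) × (1−0.15) = 0.159435
P(Control loop lost) [AND] = 0.12 × 0.06 × 0.18 = 0.001296
P(HIPPS stage unavailable) [AND] = 0.27 × 0.159435 × 0.37 × 0.001296 = 0.000021
P(Block path lost) [AND] = 0.39 × 0.20 × 0.30 = 0.023400
P(Relief train 2 inoperative) [AND] = 0.023400 × 0.20 = 0.004680
P(Pipeline overpressure) [OR] = 1 − (1−0.000021) × (1−0.004680) = 0.004701
Rounded to 4 decimal places: P(Pipeline overpressure) ≈ 0.0047.

0.0047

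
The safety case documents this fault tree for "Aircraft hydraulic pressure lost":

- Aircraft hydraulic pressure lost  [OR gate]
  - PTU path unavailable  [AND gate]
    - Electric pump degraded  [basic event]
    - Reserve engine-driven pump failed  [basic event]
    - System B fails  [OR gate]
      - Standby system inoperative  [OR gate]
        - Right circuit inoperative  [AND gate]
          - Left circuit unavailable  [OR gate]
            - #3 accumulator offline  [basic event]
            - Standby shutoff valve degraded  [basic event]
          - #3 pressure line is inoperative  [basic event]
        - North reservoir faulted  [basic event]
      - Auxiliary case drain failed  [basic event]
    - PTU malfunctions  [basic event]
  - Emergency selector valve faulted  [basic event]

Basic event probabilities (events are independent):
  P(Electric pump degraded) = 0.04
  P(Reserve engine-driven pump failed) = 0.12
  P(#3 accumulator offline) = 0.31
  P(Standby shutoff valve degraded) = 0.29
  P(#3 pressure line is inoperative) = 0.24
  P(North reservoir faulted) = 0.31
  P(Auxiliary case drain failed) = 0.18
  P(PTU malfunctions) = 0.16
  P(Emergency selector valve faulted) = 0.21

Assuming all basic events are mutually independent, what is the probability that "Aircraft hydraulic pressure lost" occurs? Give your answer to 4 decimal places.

0.2103

P(Left circuit unavailable) [OR] = 1 − (1−0.31) × (1−0.29) = 0.510100
P(Right circuit inoperative) [AND] = 0.510100 × 0.24 = 0.122424
P(Standby system inoperative) [OR] = 1 − (1−0.122424) × (1−0.31) = 0.394473
P(System B fails) [OR] = 1 − (1−0.394473) × (1−0.18) = 0.503468
P(PTU path unavailable) [AND] = 0.04 × 0.12 × 0.503468 × 0.16 = 0.000387
P(Aircraft hydraulic pressure lost) [OR] = 1 − (1−0.000387) × (1−0.21) = 0.210306
Rounded to 4 decimal places: P(Aircraft hydraulic pressure lost) ≈ 0.2103.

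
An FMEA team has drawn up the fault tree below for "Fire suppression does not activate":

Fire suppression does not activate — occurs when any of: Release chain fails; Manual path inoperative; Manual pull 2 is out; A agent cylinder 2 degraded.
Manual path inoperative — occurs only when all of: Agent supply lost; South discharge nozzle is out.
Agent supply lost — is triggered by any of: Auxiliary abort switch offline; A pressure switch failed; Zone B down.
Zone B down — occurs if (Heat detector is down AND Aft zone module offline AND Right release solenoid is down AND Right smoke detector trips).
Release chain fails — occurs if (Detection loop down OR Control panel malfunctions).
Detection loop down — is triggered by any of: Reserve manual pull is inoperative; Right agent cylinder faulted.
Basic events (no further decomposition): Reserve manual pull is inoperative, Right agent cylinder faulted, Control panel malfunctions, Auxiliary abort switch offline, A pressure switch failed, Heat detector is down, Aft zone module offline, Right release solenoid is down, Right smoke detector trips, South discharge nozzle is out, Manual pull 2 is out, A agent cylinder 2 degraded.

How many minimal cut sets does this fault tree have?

8

Detection loop down [OR]: union of children's cut sets → 2 cut set(s).
Release chain fails [OR]: union of children's cut sets → 3 cut set(s).
Zone B down [AND]: one cut set from each child combined → 1 × 1 × 1 × 1 = 1 cut set(s).
Agent supply lost [OR]: union of children's cut sets → 3 cut set(s).
Manual path inoperative [AND]: one cut set from each child combined → 3 × 1 = 3 cut set(s).
Fire suppression does not activate [OR]: union of children's cut sets → 8 cut set(s).
Minimal cut sets: {Reserve manual pull is inoperative}; {Right agent cylinder faulted}; {Control panel malfunctions}; {Auxiliary abort switch offline, South discharge nozzle is out}; {A pressure switch failed, South discharge nozzle is out}; {Aft zone module offline, Heat detector is down, Right release solenoid is down, Right smoke detector trips, South discharge nozzle is out}; {Manual pull 2 is out}; {A agent cylinder 2 degraded}.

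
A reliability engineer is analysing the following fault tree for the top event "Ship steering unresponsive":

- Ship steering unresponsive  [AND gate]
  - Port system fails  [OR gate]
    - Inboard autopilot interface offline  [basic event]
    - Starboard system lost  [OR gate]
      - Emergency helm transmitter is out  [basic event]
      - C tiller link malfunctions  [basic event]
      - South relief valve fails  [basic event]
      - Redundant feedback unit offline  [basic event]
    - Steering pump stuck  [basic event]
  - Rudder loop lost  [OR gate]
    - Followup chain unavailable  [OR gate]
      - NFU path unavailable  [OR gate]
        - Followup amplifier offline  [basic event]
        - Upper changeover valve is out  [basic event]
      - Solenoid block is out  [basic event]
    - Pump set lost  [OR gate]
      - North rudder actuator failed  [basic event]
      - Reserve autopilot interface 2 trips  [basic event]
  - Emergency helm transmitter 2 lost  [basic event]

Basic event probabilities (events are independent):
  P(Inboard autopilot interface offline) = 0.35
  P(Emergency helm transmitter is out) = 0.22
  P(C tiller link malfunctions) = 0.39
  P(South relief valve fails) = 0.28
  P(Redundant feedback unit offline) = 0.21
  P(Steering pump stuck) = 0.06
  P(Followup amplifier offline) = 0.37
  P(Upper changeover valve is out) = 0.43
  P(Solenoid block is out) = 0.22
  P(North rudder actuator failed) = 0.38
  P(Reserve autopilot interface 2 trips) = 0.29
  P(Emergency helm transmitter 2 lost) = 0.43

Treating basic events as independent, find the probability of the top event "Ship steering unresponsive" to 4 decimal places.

P(Starboard system lost) [OR] = 1 − (1−0.22) × (1−0.39) × (1−0.28) × (1−0.21) = 0.729365
P(Port system fails) [OR] = 1 − (1−0.35) × (1−0.729365) × (1−0.06) = 0.834642
P(NFU path unavailable) [OR] = 1 − (1−0.37) × (1−0.43) = 0.640900
P(Followup chain unavailable) [OR] = 1 − (1−0.640900) × (1−0.22) = 0.719902
P(Pump set lost) [OR] = 1 − (1−0.38) × (1−0.29) = 0.559800
P(Rudder loop lost) [OR] = 1 − (1−0.719902) × (1−0.559800) = 0.876701
P(Ship steering unresponsive) [AND] = 0.834642 × 0.876701 × 0.43 = 0.314645
Rounded to 4 decimal places: P(Ship steering unresponsive) ≈ 0.3146.

0.3146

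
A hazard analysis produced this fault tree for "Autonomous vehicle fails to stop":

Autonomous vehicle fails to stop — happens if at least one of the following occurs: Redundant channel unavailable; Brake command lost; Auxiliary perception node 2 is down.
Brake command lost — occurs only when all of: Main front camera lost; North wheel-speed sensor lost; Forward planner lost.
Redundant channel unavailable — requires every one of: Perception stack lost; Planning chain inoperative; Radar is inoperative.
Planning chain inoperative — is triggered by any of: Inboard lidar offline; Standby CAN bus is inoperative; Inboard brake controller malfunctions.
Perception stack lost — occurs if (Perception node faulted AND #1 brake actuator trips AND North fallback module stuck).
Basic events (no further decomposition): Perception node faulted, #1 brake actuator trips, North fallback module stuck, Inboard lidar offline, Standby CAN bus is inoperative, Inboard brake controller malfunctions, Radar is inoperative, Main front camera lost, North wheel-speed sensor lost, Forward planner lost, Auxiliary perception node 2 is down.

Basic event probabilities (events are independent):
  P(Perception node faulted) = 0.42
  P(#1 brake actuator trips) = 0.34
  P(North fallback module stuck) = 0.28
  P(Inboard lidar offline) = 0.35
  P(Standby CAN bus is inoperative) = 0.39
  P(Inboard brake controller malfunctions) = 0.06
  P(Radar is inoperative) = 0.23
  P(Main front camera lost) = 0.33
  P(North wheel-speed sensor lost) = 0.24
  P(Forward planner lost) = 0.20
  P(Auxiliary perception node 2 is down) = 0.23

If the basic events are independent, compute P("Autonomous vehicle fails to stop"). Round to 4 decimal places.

P(Perception stack lost) [AND] = 0.42 × 0.34 × 0.28 = 0.039984
P(Planning chain inoperative) [OR] = 1 − (1−0.35) × (1−0.39) × (1−0.06) = 0.627290
P(Redundant channel unavailable) [AND] = 0.039984 × 0.627290 × 0.23 = 0.005769
P(Brake command lost) [AND] = 0.33 × 0.24 × 0.20 = 0.015840
P(Autonomous vehicle fails to stop) [OR] = 1 − (1−0.005769) × (1−0.015840) × (1−0.23) = 0.246569
Rounded to 4 decimal places: P(Autonomous vehicle fails to stop) ≈ 0.2466.

0.2466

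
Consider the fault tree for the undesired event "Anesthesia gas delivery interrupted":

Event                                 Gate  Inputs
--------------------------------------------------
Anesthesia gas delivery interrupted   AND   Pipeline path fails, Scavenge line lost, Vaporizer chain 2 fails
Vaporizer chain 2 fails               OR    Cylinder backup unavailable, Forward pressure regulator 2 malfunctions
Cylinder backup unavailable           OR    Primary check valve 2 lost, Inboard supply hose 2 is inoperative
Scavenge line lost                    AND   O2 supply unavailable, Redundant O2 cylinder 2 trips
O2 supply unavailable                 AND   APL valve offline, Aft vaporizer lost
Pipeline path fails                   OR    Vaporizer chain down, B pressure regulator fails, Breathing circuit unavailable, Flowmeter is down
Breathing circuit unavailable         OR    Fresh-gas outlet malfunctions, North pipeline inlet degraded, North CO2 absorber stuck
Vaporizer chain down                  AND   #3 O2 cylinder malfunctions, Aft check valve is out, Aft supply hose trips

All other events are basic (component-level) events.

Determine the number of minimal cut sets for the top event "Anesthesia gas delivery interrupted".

18

Vaporizer chain down [AND]: one cut set from each child combined → 1 × 1 × 1 = 1 cut set(s).
Breathing circuit unavailable [OR]: union of children's cut sets → 3 cut set(s).
Pipeline path fails [OR]: union of children's cut sets → 6 cut set(s).
O2 supply unavailable [AND]: one cut set from each child combined → 1 × 1 = 1 cut set(s).
Scavenge line lost [AND]: one cut set from each child combined → 1 × 1 = 1 cut set(s).
Cylinder backup unavailable [OR]: union of children's cut sets → 2 cut set(s).
Vaporizer chain 2 fails [OR]: union of children's cut sets → 3 cut set(s).
Anesthesia gas delivery interrupted [AND]: one cut set from each child combined → 6 × 1 × 3 = 18 cut set(s).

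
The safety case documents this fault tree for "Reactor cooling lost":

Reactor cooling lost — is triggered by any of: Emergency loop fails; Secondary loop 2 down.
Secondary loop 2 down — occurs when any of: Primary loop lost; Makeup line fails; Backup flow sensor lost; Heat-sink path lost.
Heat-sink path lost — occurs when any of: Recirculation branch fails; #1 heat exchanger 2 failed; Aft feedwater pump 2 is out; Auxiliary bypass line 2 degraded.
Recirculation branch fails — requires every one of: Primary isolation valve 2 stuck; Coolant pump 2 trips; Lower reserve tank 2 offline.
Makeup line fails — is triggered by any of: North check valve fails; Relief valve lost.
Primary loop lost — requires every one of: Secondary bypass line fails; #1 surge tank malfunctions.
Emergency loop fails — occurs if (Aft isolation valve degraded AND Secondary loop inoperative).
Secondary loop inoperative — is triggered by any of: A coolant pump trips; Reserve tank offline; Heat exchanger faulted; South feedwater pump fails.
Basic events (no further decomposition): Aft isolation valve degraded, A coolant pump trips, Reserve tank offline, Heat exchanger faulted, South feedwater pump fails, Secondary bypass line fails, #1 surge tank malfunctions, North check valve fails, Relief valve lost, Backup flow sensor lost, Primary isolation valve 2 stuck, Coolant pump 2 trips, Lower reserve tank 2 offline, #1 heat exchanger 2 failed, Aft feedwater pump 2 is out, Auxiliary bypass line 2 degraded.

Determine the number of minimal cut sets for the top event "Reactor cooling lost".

12

Secondary loop inoperative [OR]: union of children's cut sets → 4 cut set(s).
Emergency loop fails [AND]: one cut set from each child combined → 1 × 4 = 4 cut set(s).
Primary loop lost [AND]: one cut set from each child combined → 1 × 1 = 1 cut set(s).
Makeup line fails [OR]: union of children's cut sets → 2 cut set(s).
Recirculation branch fails [AND]: one cut set from each child combined → 1 × 1 × 1 = 1 cut set(s).
Heat-sink path lost [OR]: union of children's cut sets → 4 cut set(s).
Secondary loop 2 down [OR]: union of children's cut sets → 8 cut set(s).
Reactor cooling lost [OR]: union of children's cut sets → 12 cut set(s).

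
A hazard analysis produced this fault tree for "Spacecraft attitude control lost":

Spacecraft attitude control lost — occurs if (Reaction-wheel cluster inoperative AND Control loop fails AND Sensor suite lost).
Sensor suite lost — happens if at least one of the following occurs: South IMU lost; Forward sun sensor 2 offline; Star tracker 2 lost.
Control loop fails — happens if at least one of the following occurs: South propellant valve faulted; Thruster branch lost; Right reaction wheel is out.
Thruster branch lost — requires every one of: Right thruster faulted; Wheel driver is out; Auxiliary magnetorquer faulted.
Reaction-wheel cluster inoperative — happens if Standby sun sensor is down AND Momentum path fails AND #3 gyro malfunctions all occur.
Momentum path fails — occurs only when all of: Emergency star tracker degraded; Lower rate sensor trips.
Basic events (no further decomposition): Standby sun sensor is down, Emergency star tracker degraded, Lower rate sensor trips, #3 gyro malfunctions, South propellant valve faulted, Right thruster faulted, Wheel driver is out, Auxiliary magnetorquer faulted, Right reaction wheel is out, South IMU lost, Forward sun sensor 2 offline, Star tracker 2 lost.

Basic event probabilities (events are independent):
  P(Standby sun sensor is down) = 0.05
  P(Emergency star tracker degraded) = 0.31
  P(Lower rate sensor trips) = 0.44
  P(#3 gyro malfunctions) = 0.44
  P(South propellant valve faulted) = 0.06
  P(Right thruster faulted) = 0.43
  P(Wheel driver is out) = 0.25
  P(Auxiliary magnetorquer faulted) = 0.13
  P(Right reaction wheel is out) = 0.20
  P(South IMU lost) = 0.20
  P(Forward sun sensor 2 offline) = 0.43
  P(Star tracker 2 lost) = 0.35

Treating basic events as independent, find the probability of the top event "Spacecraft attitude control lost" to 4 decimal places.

P(Momentum path fails) [AND] = 0.31 × 0.44 = 0.136400
P(Reaction-wheel cluster inoperative) [AND] = 0.05 × 0.136400 × 0.44 = 0.003001
P(Thruster branch lost) [AND] = 0.43 × 0.25 × 0.13 = 0.013975
P(Control loop fails) [OR] = 1 − (1−0.06) × (1−0.013975) × (1−0.20) = 0.258509
P(Sensor suite lost) [OR] = 1 − (1−0.20) × (1−0.43) × (1−0.35) = 0.703600
P(Spacecraft attitude control lost) [AND] = 0.003001 × 0.258509 × 0.703600 = 0.000546
Rounded to 4 decimal places: P(Spacecraft attitude control lost) ≈ 0.0005.

0.0005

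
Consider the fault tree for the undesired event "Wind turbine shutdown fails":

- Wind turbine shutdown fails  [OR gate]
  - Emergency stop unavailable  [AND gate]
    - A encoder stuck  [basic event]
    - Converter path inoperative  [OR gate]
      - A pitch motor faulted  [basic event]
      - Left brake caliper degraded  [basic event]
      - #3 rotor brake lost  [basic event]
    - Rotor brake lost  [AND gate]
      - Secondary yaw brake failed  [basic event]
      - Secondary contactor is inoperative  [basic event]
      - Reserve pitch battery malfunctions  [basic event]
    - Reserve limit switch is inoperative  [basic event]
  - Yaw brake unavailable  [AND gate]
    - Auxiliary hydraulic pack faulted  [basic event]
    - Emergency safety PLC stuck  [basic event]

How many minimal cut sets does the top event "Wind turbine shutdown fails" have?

4

Converter path inoperative [OR]: union of children's cut sets → 3 cut set(s).
Rotor brake lost [AND]: one cut set from each child combined → 1 × 1 × 1 = 1 cut set(s).
Emergency stop unavailable [AND]: one cut set from each child combined → 1 × 3 × 1 × 1 = 3 cut set(s).
Yaw brake unavailable [AND]: one cut set from each child combined → 1 × 1 = 1 cut set(s).
Wind turbine shutdown fails [OR]: union of children's cut sets → 4 cut set(s).
Minimal cut sets: {A encoder stuck, A pitch motor faulted, Reserve limit switch is inoperative, Reserve pitch battery malfunctions, Secondary contactor is inoperative, Secondary yaw brake failed}; {A encoder stuck, Left brake caliper degraded, Reserve limit switch is inoperative, Reserve pitch battery malfunctions, Secondary contactor is inoperative, Secondary yaw brake failed}; {#3 rotor brake lost, A encoder stuck, Reserve limit switch is inoperative, Reserve pitch battery malfunctions, Secondary contactor is inoperative, Secondary yaw brake failed}; {Auxiliary hydraulic pack faulted, Emergency safety PLC stuck}.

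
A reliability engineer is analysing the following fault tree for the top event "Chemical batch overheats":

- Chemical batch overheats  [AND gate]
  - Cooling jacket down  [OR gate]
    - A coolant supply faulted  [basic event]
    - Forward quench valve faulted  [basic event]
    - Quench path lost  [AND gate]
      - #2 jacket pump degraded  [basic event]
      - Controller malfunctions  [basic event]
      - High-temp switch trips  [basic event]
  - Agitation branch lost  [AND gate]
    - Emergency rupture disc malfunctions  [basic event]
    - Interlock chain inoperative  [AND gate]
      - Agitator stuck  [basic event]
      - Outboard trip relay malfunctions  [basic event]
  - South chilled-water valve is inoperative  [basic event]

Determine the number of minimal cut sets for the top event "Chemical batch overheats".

3

Quench path lost [AND]: one cut set from each child combined → 1 × 1 × 1 = 1 cut set(s).
Cooling jacket down [OR]: union of children's cut sets → 3 cut set(s).
Interlock chain inoperative [AND]: one cut set from each child combined → 1 × 1 = 1 cut set(s).
Agitation branch lost [AND]: one cut set from each child combined → 1 × 1 = 1 cut set(s).
Chemical batch overheats [AND]: one cut set from each child combined → 3 × 1 × 1 = 3 cut set(s).
Minimal cut sets: {A coolant supply faulted, Agitator stuck, Emergency rupture disc malfunctions, Outboard trip relay malfunctions, South chilled-water valve is inoperative}; {Agitator stuck, Emergency rupture disc malfunctions, Forward quench valve faulted, Outboard trip relay malfunctions, South chilled-water valve is inoperative}; {#2 jacket pump degraded, Agitator stuck, Controller malfunctions, Emergency rupture disc malfunctions, High-temp switch trips, Outboard trip relay malfunctions, South chilled-water valve is inoperative}.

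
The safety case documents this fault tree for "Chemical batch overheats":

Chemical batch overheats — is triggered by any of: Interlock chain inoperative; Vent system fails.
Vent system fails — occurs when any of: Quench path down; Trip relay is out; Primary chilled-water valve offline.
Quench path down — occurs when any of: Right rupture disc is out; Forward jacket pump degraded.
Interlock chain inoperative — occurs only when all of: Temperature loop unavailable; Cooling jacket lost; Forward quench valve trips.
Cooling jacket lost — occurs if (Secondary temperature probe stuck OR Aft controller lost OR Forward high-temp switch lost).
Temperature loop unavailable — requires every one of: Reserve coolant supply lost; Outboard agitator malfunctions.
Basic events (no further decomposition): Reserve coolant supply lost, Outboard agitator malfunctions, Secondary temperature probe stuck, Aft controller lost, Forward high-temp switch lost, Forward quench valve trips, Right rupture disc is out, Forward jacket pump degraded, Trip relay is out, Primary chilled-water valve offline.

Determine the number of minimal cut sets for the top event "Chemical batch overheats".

Temperature loop unavailable [AND]: one cut set from each child combined → 1 × 1 = 1 cut set(s).
Cooling jacket lost [OR]: union of children's cut sets → 3 cut set(s).
Interlock chain inoperative [AND]: one cut set from each child combined → 1 × 3 × 1 = 3 cut set(s).
Quench path down [OR]: union of children's cut sets → 2 cut set(s).
Vent system fails [OR]: union of children's cut sets → 4 cut set(s).
Chemical batch overheats [OR]: union of children's cut sets → 7 cut set(s).
Minimal cut sets: {Forward quench valve trips, Outboard agitator malfunctions, Reserve coolant supply lost, Secondary temperature probe stuck}; {Aft controller lost, Forward quench valve trips, Outboard agitator malfunctions, Reserve coolant supply lost}; {Forward high-temp switch lost, Forward quench valve trips, Outboard agitator malfunctions, Reserve coolant supply lost}; {Right rupture disc is out}; {Forward jacket pump degraded}; {Trip relay is out}; {Primary chilled-water valve offline}.

7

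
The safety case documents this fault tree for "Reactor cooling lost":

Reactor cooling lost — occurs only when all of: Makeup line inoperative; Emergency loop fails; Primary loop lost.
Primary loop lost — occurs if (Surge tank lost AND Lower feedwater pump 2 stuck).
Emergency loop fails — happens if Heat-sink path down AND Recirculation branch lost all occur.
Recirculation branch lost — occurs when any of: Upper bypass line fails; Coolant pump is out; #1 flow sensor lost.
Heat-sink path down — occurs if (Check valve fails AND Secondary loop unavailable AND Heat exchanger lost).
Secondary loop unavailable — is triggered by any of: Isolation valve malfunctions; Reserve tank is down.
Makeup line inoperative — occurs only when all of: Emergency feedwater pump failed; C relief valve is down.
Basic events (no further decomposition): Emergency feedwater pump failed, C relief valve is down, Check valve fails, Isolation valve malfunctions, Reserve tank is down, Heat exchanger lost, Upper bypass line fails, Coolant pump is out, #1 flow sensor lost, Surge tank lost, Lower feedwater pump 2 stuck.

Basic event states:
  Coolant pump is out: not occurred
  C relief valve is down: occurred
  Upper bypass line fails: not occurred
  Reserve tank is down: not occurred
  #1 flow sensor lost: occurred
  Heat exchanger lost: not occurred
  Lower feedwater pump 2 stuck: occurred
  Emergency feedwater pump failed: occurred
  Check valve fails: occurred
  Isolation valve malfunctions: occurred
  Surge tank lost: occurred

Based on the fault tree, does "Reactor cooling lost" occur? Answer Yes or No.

No

Makeup line inoperative [AND]: Emergency feedwater pump failed=occurs, C relief valve is down=occurs → all inputs occur → occurs.
Secondary loop unavailable [OR]: Isolation valve malfunctions=occurs, Reserve tank is down=not → at least one input occurs → occurs.
Heat-sink path down [AND]: Check valve fails=occurs, Secondary loop unavailable=occurs, Heat exchanger lost=not → not all inputs occur → does not occur.
Recirculation branch lost [OR]: Upper bypass line fails=not, Coolant pump is out=not, #1 flow sensor lost=occurs → at least one input occurs → occurs.
Emergency loop fails [AND]: Heat-sink path down=not, Recirculation branch lost=occurs → not all inputs occur → does not occur.
Primary loop lost [AND]: Surge tank lost=occurs, Lower feedwater pump 2 stuck=occurs → all inputs occur → occurs.
Reactor cooling lost [AND]: Makeup line inoperative=occurs, Emergency loop fails=not, Primary loop lost=occurs → not all inputs occur → does not occur.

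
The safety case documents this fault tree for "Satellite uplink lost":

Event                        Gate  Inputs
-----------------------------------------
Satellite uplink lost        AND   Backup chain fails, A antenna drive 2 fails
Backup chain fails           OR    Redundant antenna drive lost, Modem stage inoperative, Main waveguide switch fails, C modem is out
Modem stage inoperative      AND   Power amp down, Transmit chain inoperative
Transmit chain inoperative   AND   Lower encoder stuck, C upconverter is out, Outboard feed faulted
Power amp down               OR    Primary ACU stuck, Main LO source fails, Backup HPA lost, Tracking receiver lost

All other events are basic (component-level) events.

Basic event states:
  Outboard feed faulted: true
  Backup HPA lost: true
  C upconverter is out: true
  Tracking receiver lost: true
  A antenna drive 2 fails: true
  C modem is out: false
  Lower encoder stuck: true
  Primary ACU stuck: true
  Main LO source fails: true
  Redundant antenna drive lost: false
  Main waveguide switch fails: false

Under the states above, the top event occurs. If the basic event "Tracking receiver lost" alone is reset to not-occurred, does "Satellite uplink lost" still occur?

Yes

Counterfactual: set "Tracking receiver lost" to not occurred.
Power amp down [OR]: Primary ACU stuck=occurs, Main LO source fails=occurs, Backup HPA lost=occurs, Tracking receiver lost=not → at least one input occurs → occurs.
Transmit chain inoperative [AND]: Lower encoder stuck=occurs, C upconverter is out=occurs, Outboard feed faulted=occurs → all inputs occur → occurs.
Modem stage inoperative [AND]: Power amp down=occurs, Transmit chain inoperative=occurs → all inputs occur → occurs.
Backup chain fails [OR]: Redundant antenna drive lost=not, Modem stage inoperative=occurs, Main waveguide switch fails=not, C modem is out=not → at least one input occurs → occurs.
Satellite uplink lost [AND]: Backup chain fails=occurs, A antenna drive 2 fails=occurs → all inputs occur → occurs.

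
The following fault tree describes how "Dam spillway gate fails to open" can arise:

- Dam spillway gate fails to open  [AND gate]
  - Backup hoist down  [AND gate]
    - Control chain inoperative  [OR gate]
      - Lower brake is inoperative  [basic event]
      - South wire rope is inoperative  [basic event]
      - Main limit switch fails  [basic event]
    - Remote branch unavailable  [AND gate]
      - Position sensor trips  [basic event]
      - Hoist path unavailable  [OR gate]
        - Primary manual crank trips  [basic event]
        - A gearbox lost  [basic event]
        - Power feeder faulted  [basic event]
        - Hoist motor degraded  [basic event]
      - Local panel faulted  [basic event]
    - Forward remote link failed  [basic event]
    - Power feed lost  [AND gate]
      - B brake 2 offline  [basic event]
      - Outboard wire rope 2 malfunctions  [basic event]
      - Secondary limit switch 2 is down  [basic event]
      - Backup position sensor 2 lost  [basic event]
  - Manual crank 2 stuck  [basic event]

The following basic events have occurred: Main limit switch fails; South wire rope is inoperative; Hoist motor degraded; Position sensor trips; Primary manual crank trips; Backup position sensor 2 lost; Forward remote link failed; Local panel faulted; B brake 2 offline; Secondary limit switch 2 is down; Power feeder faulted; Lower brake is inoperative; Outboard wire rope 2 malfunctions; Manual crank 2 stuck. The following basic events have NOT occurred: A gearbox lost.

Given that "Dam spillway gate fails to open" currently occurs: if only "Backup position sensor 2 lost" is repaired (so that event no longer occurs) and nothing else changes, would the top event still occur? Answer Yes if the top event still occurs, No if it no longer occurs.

Counterfactual: set "Backup position sensor 2 lost" to not occurred.
Control chain inoperative [OR]: Lower brake is inoperative=occurs, South wire rope is inoperative=occurs, Main limit switch fails=occurs → at least one input occurs → occurs.
Hoist path unavailable [OR]: Primary manual crank trips=occurs, A gearbox lost=not, Power feeder faulted=occurs, Hoist motor degraded=occurs → at least one input occurs → occurs.
Remote branch unavailable [AND]: Position sensor trips=occurs, Hoist path unavailable=occurs, Local panel faulted=occurs → all inputs occur → occurs.
Power feed lost [AND]: B brake 2 offline=occurs, Outboard wire rope 2 malfunctions=occurs, Secondary limit switch 2 is down=occurs, Backup position sensor 2 lost=not → not all inputs occur → does not occur.
Backup hoist down [AND]: Control chain inoperative=occurs, Remote branch unavailable=occurs, Forward remote link failed=occurs, Power feed lost=not → not all inputs occur → does not occur.
Dam spillway gate fails to open [AND]: Backup hoist down=not, Manual crank 2 stuck=occurs → not all inputs occur → does not occur.

No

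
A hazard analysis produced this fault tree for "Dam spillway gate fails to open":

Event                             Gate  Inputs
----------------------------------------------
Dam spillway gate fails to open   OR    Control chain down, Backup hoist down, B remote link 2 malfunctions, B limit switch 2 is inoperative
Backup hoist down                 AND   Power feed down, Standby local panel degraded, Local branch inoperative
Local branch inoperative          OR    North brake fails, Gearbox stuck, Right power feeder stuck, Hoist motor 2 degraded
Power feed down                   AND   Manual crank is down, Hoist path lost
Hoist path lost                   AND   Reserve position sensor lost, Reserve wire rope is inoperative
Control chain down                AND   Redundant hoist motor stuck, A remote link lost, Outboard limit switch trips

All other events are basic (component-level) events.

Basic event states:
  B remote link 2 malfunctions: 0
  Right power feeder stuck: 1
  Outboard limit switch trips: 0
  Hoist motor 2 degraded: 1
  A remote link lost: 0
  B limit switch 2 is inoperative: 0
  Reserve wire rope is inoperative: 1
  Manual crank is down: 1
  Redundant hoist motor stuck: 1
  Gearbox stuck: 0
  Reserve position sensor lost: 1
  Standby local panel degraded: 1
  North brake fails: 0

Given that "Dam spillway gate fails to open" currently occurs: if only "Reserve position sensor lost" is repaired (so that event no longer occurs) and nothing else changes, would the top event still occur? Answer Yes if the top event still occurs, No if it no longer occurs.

Counterfactual: set "Reserve position sensor lost" to not occurred.
Control chain down [AND]: Redundant hoist motor stuck=occurs, A remote link lost=not, Outboard limit switch trips=not → not all inputs occur → does not occur.
Hoist path lost [AND]: Reserve position sensor lost=not, Reserve wire rope is inoperative=occurs → not all inputs occur → does not occur.
Power feed down [AND]: Manual crank is down=occurs, Hoist path lost=not → not all inputs occur → does not occur.
Local branch inoperative [OR]: North brake fails=not, Gearbox stuck=not, Right power feeder stuck=occurs, Hoist motor 2 degraded=occurs → at least one input occurs → occurs.
Backup hoist down [AND]: Power feed down=not, Standby local panel degraded=occurs, Local branch inoperative=occurs → not all inputs occur → does not occur.
Dam spillway gate fails to open [OR]: Control chain down=not, Backup hoist down=not, B remote link 2 malfunctions=not, B limit switch 2 is inoperative=not → no input occurs → does not occur.

No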